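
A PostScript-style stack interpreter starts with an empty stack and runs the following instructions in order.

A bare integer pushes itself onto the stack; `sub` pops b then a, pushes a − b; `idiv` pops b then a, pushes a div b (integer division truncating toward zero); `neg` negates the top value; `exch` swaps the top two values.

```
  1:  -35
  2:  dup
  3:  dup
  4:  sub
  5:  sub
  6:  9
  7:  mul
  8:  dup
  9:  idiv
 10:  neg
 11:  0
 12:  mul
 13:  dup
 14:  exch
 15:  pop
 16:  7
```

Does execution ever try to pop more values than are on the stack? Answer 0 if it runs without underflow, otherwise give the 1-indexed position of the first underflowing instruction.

-35  : -35
dup  : -35 -35
dup  : -35 -35 -35
sub  : -35 0
sub  : -35
9    : -35 9
mul  : -315
dup  : -315 -315
idiv : 1
neg  : -1
0    : -1 0
mul  : 0
dup  : 0 0
exch : 0 0
pop  : 0
7    : 0 7

0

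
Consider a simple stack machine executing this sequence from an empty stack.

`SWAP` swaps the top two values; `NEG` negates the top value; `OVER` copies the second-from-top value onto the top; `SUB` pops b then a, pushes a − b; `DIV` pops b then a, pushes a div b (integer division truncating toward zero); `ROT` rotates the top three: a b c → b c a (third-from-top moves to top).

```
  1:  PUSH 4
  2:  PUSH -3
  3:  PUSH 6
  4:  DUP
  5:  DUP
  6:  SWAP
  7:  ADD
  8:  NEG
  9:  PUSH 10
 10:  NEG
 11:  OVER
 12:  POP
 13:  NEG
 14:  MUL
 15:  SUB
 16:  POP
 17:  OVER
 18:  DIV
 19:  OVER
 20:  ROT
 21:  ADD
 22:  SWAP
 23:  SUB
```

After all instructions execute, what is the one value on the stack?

PUSH 4  -> 4
PUSH -3 -> 4 -3
PUSH 6  -> 4 -3 6
DUP     -> 4 -3 6 6
DUP     -> 4 -3 6 6 6
SWAP    -> 4 -3 6 6 6
ADD     -> 4 -3 6 12
NEG     -> 4 -3 6 -12
PUSH 10 -> 4 -3 6 -12 10
NEG     -> 4 -3 6 -12 -10
OVER    -> 4 -3 6 -12 -10 -12
POP     -> 4 -3 6 -12 -10
NEG     -> 4 -3 6 -12 10
MUL     -> 4 -3 6 -120
SUB     -> 4 -3 126
POP     -> 4 -3
OVER    -> 4 -3 4
DIV     -> 4 0
OVER    -> 4 0 4
ROT     -> 0 4 4
ADD     -> 0 8
SWAP    -> 8 0
SUB     -> 8

8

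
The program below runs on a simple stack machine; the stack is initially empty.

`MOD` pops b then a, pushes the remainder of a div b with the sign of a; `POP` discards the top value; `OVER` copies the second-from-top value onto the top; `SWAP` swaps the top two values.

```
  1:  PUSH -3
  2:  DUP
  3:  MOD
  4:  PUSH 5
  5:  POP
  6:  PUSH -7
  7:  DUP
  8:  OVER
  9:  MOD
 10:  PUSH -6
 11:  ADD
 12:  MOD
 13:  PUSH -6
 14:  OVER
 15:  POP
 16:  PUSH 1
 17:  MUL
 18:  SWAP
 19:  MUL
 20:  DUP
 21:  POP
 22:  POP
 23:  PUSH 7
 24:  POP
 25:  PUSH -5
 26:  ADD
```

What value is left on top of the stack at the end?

-5

PUSH -3 : -3
DUP     : -3 -3
MOD     : 0
PUSH 5  : 0 5
POP     : 0
PUSH -7 : 0 -7
DUP     : 0 -7 -7
OVER    : 0 -7 -7 -7
MOD     : 0 -7 0
PUSH -6 : 0 -7 0 -6
ADD     : 0 -7 -6
MOD     : 0 -1
PUSH -6 : 0 -1 -6
OVER    : 0 -1 -6 -1
POP     : 0 -1 -6
PUSH 1  : 0 -1 -6 1
MUL     : 0 -1 -6
SWAP    : 0 -6 -1
MUL     : 0 6
DUP     : 0 6 6
POP     : 0 6
POP     : 0
PUSH 7  : 0 7
POP     : 0
PUSH -5 : 0 -5
ADD     : -5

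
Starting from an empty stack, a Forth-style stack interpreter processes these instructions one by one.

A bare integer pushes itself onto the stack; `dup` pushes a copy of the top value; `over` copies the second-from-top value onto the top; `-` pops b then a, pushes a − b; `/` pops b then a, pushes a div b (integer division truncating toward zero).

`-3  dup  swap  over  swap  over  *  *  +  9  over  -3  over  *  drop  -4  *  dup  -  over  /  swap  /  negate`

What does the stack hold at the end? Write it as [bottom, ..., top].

[-30, 0]

-3      [-3]
dup     [-3, -3]
swap    [-3, -3]
over    [-3, -3, -3]
swap    [-3, -3, -3]
over    [-3, -3, -3, -3]
*       [-3, -3, 9]
*       [-3, -27]
+       [-30]
9       [-30, 9]
over    [-30, 9, -30]
-3      [-30, 9, -30, -3]
over    [-30, 9, -30, -3, -30]
*       [-30, 9, -30, 90]
drop    [-30, 9, -30]
-4      [-30, 9, -30, -4]
*       [-30, 9, 120]
dup     [-30, 9, 120, 120]
-       [-30, 9, 0]
over    [-30, 9, 0, 9]
/       [-30, 9, 0]
swap    [-30, 0, 9]
/       [-30, 0]
negate  [-30, 0]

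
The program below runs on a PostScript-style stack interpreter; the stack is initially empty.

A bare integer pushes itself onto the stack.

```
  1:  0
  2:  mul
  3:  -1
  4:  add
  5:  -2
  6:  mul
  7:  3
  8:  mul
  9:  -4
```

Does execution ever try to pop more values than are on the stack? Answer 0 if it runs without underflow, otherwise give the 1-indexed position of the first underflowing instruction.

2

0 → [0]
mul  — needs 2 operands, stack has 1 → underflow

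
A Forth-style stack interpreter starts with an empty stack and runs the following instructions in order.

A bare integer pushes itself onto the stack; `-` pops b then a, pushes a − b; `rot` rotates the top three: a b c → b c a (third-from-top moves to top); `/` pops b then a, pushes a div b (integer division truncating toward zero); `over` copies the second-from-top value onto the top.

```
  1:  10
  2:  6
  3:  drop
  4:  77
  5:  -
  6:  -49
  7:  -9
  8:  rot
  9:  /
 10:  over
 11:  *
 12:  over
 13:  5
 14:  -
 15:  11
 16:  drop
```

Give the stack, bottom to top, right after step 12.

[-49, 0, -49]

10    10
6     10 6
drop  10
77    10 77
-     -67
-49   -67 -49
-9    -67 -49 -9
rot   -49 -9 -67
/     -49 0
over  -49 0 -49
*     -49 0
over  -49 0 -49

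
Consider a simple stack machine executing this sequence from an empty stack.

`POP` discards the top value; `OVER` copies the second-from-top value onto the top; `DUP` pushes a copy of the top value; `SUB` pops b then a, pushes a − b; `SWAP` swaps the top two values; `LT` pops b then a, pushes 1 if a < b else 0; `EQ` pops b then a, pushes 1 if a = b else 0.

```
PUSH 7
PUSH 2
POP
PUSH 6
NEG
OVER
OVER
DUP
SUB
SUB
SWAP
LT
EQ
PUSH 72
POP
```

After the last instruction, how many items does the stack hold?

PUSH 7  -> [7]
PUSH 2  -> [7, 2]
POP     -> [7]
PUSH 6  -> [7, 6]
NEG     -> [7, -6]
OVER    -> [7, -6, 7]
OVER    -> [7, -6, 7, -6]
DUP     -> [7, -6, 7, -6, -6]
SUB     -> [7, -6, 7, 0]
SUB     -> [7, -6, 7]
SWAP    -> [7, 7, -6]
LT      -> [7, 0]
EQ      -> [0]
PUSH 72 -> [0, 72]
POP     -> [0]

1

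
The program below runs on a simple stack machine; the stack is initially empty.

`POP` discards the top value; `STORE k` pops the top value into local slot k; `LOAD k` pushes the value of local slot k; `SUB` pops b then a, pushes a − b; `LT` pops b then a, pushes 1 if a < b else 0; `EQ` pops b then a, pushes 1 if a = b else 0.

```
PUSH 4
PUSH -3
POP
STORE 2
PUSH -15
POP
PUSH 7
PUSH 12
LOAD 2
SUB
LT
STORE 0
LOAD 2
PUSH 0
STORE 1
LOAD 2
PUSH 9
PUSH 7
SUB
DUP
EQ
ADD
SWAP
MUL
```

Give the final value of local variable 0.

1

PUSH 4   -> 4
PUSH -3  -> 4 -3
POP      -> 4
STORE 2  -> (empty)
PUSH -15 -> -15
POP      -> (empty)
PUSH 7   -> 7
PUSH 12  -> 7 12
LOAD 2   -> 7 12 4
SUB      -> 7 8
LT       -> 1
STORE 0  -> (empty)
LOAD 2   -> 4
PUSH 0   -> 4 0
STORE 1  -> 4
LOAD 2   -> 4 4
PUSH 9   -> 4 4 9
PUSH 7   -> 4 4 9 7
SUB      -> 4 4 2
DUP      -> 4 4 2 2
EQ       -> 4 4 1
ADD      -> 4 5
SWAP     -> 5 4
MUL      -> 20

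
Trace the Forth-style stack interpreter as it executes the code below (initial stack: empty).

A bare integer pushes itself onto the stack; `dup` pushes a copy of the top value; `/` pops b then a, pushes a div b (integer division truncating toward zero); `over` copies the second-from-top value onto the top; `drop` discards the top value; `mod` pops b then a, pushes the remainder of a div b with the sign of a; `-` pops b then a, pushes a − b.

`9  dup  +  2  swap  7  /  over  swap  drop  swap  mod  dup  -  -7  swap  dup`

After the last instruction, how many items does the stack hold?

9    -> [9]
dup  -> [9, 9]
+    -> [18]
2    -> [18, 2]
swap -> [2, 18]
7    -> [2, 18, 7]
/    -> [2, 2]
over -> [2, 2, 2]
swap -> [2, 2, 2]
drop -> [2, 2]
swap -> [2, 2]
mod  -> [0]
dup  -> [0, 0]
-    -> [0]
-7   -> [0, -7]
swap -> [-7, 0]
dup  -> [-7, 0, 0]

3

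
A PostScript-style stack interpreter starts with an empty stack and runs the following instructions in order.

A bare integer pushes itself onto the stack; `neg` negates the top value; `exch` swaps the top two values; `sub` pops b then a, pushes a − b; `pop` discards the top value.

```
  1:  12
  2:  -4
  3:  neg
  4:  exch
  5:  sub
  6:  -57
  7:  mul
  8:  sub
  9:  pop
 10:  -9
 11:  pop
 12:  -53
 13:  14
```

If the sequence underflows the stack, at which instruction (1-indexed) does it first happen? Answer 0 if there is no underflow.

12   → [12]
-4   → [12, -4]
neg  → [12, 4]
exch → [4, 12]
sub  → [-8]
-57  → [-8, -57]
mul  → [456]
sub  — needs 2 operands, stack has 1 → underflow

8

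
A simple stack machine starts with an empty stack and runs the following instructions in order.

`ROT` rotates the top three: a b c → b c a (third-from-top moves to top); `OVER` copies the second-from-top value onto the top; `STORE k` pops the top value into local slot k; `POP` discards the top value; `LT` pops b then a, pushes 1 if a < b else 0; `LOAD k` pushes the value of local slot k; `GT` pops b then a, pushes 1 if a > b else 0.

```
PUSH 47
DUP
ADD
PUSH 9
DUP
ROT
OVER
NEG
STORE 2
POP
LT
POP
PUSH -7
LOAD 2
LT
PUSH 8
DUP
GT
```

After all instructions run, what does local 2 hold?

PUSH 47 -> 47
DUP     -> 47 47
ADD     -> 94
PUSH 9  -> 94 9
DUP     -> 94 9 9
ROT     -> 9 9 94
OVER    -> 9 9 94 9
NEG     -> 9 9 94 -9
STORE 2 -> 9 9 94
POP     -> 9 9
LT      -> 0
POP     -> (empty)
PUSH -7 -> -7
LOAD 2  -> -7 -9
LT      -> 0
PUSH 8  -> 0 8
DUP     -> 0 8 8
GT      -> 0 0

-9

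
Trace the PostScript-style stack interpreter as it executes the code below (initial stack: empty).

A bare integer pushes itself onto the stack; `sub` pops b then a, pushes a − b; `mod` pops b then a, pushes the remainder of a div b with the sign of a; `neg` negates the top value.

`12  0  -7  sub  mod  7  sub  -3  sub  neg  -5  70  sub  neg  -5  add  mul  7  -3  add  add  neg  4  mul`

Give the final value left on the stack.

12   12
0    12 0
-7   12 0 -7
sub  12 7
mod  5
7    5 7
sub  -2
-3   -2 -3
sub  1
neg  -1
-5   -1 -5
70   -1 -5 70
sub  -1 -75
neg  -1 75
-5   -1 75 -5
add  -1 70
mul  -70
7    -70 7
-3   -70 7 -3
add  -70 4
add  -66
neg  66
4    66 4
mul  264

264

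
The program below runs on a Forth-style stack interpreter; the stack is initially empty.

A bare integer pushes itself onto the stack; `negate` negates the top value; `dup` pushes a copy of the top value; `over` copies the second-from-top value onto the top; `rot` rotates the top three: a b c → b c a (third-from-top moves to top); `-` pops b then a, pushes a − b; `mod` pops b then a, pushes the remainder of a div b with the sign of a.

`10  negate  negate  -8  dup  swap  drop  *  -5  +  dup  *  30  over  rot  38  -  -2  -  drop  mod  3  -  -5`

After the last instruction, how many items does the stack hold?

2

10      10
negate  -10
negate  10
-8      10 -8
dup     10 -8 -8
swap    10 -8 -8
drop    10 -8
*       -80
-5      -80 -5
+       -85
dup     -85 -85
*       7225
30      7225 30
over    7225 30 7225
rot     30 7225 7225
38      30 7225 7225 38
-       30 7225 7187
-2      30 7225 7187 -2
-       30 7225 7189
drop    30 7225
mod     30
3       30 3
-       27
-5      27 -5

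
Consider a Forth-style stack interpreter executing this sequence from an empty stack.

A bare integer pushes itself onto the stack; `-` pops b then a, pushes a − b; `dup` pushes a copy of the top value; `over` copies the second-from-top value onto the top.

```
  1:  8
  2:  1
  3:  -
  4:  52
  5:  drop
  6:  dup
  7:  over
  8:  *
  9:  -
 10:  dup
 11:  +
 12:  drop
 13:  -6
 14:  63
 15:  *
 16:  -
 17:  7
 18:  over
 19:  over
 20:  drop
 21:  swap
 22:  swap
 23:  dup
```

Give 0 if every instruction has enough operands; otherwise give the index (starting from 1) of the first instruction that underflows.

8     8
1     8 1
-     7
52    7 52
drop  7
dup   7 7
over  7 7 7
*     7 49
-     -42
dup   -42 -42
+     -84
drop  (empty)
-6    -6
63    -6 63
*     -378
-  — needs 2 operands, stack has 1 → underflow

16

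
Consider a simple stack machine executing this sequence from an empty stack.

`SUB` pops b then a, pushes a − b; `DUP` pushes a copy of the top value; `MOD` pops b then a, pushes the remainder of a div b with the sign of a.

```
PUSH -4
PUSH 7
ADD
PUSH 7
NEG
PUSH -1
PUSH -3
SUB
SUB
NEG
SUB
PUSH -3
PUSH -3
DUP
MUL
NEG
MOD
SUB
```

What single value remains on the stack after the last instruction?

PUSH -4 : [-4]
PUSH 7  : [-4, 7]
ADD     : [3]
PUSH 7  : [3, 7]
NEG     : [3, -7]
PUSH -1 : [3, -7, -1]
PUSH -3 : [3, -7, -1, -3]
SUB     : [3, -7, 2]
SUB     : [3, -9]
NEG     : [3, 9]
SUB     : [-6]
PUSH -3 : [-6, -3]
PUSH -3 : [-6, -3, -3]
DUP     : [-6, -3, -3, -3]
MUL     : [-6, -3, 9]
NEG     : [-6, -3, -9]
MOD     : [-6, -3]
SUB     : [-3]

-3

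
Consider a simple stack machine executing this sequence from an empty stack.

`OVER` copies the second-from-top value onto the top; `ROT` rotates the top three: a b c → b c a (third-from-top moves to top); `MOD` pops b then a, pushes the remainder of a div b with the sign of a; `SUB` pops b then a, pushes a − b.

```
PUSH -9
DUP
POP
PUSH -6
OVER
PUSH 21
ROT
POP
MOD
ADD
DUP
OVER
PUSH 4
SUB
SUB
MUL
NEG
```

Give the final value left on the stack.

72

PUSH -9 -> [-9]
DUP     -> [-9, -9]
POP     -> [-9]
PUSH -6 -> [-9, -6]
OVER    -> [-9, -6, -9]
PUSH 21 -> [-9, -6, -9, 21]
ROT     -> [-9, -9, 21, -6]
POP     -> [-9, -9, 21]
MOD     -> [-9, -9]
ADD     -> [-18]
DUP     -> [-18, -18]
OVER    -> [-18, -18, -18]
PUSH 4  -> [-18, -18, -18, 4]
SUB     -> [-18, -18, -22]
SUB     -> [-18, 4]
MUL     -> [-72]
NEG     -> [72]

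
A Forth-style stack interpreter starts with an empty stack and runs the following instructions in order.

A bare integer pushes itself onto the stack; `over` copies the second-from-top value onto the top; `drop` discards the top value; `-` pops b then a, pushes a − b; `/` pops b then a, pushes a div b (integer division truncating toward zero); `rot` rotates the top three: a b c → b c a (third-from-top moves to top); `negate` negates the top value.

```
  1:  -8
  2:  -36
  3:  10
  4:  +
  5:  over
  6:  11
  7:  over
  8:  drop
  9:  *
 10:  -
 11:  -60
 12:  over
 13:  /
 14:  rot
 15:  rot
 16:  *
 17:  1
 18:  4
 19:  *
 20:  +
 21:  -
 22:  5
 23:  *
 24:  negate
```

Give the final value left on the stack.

-2460

-8     -> -8
-36    -> -8 -36
10     -> -8 -36 10
+      -> -8 -26
over   -> -8 -26 -8
11     -> -8 -26 -8 11
over   -> -8 -26 -8 11 -8
drop   -> -8 -26 -8 11
*      -> -8 -26 -88
-      -> -8 62
-60    -> -8 62 -60
over   -> -8 62 -60 62
/      -> -8 62 0
rot    -> 62 0 -8
rot    -> 0 -8 62
*      -> 0 -496
1      -> 0 -496 1
4      -> 0 -496 1 4
*      -> 0 -496 4
+      -> 0 -492
-      -> 492
5      -> 492 5
*      -> 2460
negate -> -2460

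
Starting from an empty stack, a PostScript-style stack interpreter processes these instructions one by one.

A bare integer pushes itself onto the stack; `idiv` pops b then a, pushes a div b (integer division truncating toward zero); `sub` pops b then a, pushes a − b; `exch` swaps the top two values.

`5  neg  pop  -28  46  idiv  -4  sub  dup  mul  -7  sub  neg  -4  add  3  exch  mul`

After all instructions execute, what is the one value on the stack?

5    → 5
neg  → -5
pop  → (empty)
-28  → -28
46   → -28 46
idiv → 0
-4   → 0 -4
sub  → 4
dup  → 4 4
mul  → 16
-7   → 16 -7
sub  → 23
neg  → -23
-4   → -23 -4
add  → -27
3    → -27 3
exch → 3 -27
mul  → -81

-81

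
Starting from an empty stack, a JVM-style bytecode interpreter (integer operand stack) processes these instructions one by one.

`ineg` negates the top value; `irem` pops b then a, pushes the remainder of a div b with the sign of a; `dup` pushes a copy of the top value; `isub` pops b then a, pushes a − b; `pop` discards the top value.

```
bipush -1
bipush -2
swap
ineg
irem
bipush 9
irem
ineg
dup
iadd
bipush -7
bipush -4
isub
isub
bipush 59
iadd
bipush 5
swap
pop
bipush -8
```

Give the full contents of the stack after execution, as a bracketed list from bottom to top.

bipush -1 : [-1]
bipush -2 : [-1, -2]
swap      : [-2, -1]
ineg      : [-2, 1]
irem      : [0]
bipush 9  : [0, 9]
irem      : [0]
ineg      : [0]
dup       : [0, 0]
iadd      : [0]
bipush -7 : [0, -7]
bipush -4 : [0, -7, -4]
isub      : [0, -3]
isub      : [3]
bipush 59 : [3, 59]
iadd      : [62]
bipush 5  : [62, 5]
swap      : [5, 62]
pop       : [5]
bipush -8 : [5, -8]

[5, -8]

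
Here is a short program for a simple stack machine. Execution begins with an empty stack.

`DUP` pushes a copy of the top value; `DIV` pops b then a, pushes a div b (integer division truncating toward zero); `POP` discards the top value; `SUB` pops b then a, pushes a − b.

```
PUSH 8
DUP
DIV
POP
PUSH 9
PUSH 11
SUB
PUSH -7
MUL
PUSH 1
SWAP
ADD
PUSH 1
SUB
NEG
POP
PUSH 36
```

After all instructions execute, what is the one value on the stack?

36

PUSH 8  → 8
DUP     → 8 8
DIV     → 1
POP     → (empty)
PUSH 9  → 9
PUSH 11 → 9 11
SUB     → -2
PUSH -7 → -2 -7
MUL     → 14
PUSH 1  → 14 1
SWAP    → 1 14
ADD     → 15
PUSH 1  → 15 1
SUB     → 14
NEG     → -14
POP     → (empty)
PUSH 36 → 36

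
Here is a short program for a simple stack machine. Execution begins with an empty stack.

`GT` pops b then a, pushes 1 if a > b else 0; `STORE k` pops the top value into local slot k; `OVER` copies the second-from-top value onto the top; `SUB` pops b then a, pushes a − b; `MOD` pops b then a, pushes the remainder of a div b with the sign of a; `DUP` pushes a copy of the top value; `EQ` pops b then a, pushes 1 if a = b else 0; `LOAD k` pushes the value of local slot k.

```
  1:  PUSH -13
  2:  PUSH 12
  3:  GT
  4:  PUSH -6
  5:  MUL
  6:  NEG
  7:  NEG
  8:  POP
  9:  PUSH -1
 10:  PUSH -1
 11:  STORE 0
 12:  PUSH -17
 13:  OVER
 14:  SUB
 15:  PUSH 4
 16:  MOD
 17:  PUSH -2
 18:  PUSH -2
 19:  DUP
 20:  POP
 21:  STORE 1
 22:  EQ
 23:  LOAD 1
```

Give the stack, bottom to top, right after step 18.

[-1, 0, -2, -2]

PUSH -13  [-13]
PUSH 12   [-13, 12]
GT        [0]
PUSH -6   [0, -6]
MUL       [0]
NEG       [0]
NEG       [0]
POP       []
PUSH -1   [-1]
PUSH -1   [-1, -1]
STORE 0   [-1]
PUSH -17  [-1, -17]
OVER      [-1, -17, -1]
SUB       [-1, -16]
PUSH 4    [-1, -16, 4]
MOD       [-1, 0]
PUSH -2   [-1, 0, -2]
PUSH -2   [-1, 0, -2, -2]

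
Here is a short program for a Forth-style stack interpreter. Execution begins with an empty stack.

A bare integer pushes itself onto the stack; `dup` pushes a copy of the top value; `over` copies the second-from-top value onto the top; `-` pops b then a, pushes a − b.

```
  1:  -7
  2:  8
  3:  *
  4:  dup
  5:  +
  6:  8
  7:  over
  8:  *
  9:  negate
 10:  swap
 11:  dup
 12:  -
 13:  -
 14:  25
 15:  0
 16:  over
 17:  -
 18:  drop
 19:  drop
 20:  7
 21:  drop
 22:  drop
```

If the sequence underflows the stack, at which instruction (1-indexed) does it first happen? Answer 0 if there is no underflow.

-7     -> -7
8      -> -7 8
*      -> -56
dup    -> -56 -56
+      -> -112
8      -> -112 8
over   -> -112 8 -112
*      -> -112 -896
negate -> -112 896
swap   -> 896 -112
dup    -> 896 -112 -112
-      -> 896 0
-      -> 896
25     -> 896 25
0      -> 896 25 0
over   -> 896 25 0 25
-      -> 896 25 -25
drop   -> 896 25
drop   -> 896
7      -> 896 7
drop   -> 896
drop   -> (empty)

0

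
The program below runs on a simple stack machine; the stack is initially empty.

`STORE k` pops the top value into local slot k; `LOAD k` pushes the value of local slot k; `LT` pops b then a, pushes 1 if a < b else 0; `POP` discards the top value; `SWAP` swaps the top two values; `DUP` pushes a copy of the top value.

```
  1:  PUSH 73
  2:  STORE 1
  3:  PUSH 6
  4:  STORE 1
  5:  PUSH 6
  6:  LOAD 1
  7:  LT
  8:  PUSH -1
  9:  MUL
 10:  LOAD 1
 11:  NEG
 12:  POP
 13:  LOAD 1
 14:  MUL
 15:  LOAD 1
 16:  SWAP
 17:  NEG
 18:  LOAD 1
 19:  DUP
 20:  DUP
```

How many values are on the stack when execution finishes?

PUSH 73 → 73
STORE 1 → (empty)
PUSH 6  → 6
STORE 1 → (empty)
PUSH 6  → 6
LOAD 1  → 6 6
LT      → 0
PUSH -1 → 0 -1
MUL     → 0
LOAD 1  → 0 6
NEG     → 0 -6
POP     → 0
LOAD 1  → 0 6
MUL     → 0
LOAD 1  → 0 6
SWAP    → 6 0
NEG     → 6 0
LOAD 1  → 6 0 6
DUP     → 6 0 6 6
DUP     → 6 0 6 6 6

5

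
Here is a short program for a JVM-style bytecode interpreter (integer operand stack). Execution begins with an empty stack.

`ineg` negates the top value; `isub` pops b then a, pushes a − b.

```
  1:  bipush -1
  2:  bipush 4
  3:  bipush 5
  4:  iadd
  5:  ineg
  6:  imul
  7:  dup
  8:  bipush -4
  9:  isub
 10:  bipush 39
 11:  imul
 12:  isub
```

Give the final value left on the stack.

bipush -1  [-1]
bipush 4   [-1, 4]
bipush 5   [-1, 4, 5]
iadd       [-1, 9]
ineg       [-1, -9]
imul       [9]
dup        [9, 9]
bipush -4  [9, 9, -4]
isub       [9, 13]
bipush 39  [9, 13, 39]
imul       [9, 507]
isub       [-498]

-498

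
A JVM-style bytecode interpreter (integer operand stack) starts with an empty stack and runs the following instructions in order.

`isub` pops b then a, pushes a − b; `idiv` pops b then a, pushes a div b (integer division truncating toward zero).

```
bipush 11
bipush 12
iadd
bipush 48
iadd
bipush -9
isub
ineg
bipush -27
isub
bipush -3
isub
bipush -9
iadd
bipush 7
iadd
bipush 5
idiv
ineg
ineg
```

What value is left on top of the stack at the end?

-10

bipush 11  : [11]
bipush 12  : [11, 12]
iadd       : [23]
bipush 48  : [23, 48]
iadd       : [71]
bipush -9  : [71, -9]
isub       : [80]
ineg       : [-80]
bipush -27 : [-80, -27]
isub       : [-53]
bipush -3  : [-53, -3]
isub       : [-50]
bipush -9  : [-50, -9]
iadd       : [-59]
bipush 7   : [-59, 7]
iadd       : [-52]
bipush 5   : [-52, 5]
idiv       : [-10]
ineg       : [10]
ineg       : [-10]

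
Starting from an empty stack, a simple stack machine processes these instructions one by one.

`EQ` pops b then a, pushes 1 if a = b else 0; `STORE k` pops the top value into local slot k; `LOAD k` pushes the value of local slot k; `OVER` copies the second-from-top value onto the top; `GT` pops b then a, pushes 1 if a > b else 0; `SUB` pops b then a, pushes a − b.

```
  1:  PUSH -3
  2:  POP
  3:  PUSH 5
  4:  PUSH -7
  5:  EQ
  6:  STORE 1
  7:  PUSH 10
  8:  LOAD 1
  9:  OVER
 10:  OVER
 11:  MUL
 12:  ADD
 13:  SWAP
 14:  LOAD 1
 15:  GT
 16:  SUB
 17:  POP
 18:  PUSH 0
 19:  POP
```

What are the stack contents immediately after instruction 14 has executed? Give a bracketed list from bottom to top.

PUSH -3  [-3]
POP      []
PUSH 5   [5]
PUSH -7  [5, -7]
EQ       [0]
STORE 1  []
PUSH 10  [10]
LOAD 1   [10, 0]
OVER     [10, 0, 10]
OVER     [10, 0, 10, 0]
MUL      [10, 0, 0]
ADD      [10, 0]
SWAP     [0, 10]
LOAD 1   [0, 10, 0]

[0, 10, 0]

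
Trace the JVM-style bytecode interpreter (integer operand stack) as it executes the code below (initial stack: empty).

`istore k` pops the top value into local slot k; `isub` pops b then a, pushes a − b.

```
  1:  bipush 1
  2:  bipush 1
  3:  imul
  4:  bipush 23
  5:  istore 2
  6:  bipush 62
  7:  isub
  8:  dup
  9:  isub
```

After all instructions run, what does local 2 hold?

23

bipush 1   [1]
bipush 1   [1, 1]
imul       [1]
bipush 23  [1, 23]
istore 2   [1]
bipush 62  [1, 62]
isub       [-61]
dup        [-61, -61]
isub       [0]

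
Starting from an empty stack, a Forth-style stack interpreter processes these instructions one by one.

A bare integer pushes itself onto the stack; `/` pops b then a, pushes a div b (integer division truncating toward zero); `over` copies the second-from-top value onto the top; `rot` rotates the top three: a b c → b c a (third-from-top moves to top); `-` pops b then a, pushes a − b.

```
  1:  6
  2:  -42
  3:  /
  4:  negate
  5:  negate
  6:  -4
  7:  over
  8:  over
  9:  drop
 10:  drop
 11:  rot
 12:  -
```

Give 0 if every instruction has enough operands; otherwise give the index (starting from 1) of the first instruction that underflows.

11

6       [6]
-42     [6, -42]
/       [0]
negate  [0]
negate  [0]
-4      [0, -4]
over    [0, -4, 0]
over    [0, -4, 0, -4]
drop    [0, -4, 0]
drop    [0, -4]
rot  — needs 3 operands, stack has 2 → underflow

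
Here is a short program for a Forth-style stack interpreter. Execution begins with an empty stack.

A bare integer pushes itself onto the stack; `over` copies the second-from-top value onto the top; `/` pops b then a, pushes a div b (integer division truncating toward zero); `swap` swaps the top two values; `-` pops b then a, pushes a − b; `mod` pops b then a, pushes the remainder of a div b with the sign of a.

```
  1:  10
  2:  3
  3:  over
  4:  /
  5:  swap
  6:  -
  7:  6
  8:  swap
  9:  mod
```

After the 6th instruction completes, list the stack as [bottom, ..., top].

[-10]

10    [10]
3     [10, 3]
over  [10, 3, 10]
/     [10, 0]
swap  [0, 10]
-     [-10]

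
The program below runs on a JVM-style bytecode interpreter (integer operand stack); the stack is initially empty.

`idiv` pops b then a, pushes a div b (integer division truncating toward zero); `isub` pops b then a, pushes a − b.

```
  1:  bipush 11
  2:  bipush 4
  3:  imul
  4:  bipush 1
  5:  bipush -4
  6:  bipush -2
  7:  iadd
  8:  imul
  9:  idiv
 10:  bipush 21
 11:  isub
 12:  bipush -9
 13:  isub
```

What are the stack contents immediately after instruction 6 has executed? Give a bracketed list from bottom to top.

[44, 1, -4, -2]

bipush 11 -> 11
bipush 4  -> 11 4
imul      -> 44
bipush 1  -> 44 1
bipush -4 -> 44 1 -4
bipush -2 -> 44 1 -4 -2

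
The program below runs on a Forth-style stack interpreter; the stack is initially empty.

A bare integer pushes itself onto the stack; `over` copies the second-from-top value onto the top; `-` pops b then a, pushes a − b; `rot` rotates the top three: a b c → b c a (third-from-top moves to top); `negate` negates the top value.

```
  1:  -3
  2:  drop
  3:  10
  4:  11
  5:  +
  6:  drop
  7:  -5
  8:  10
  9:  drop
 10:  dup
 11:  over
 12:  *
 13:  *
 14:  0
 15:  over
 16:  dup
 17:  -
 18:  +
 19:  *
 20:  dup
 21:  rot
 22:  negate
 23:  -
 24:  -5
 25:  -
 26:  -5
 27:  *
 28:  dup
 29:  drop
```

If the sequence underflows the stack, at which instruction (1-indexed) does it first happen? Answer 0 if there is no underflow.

21

-3   -> -3
drop -> (empty)
10   -> 10
11   -> 10 11
+    -> 21
drop -> (empty)
-5   -> -5
10   -> -5 10
drop -> -5
dup  -> -5 -5
over -> -5 -5 -5
*    -> -5 25
*    -> -125
0    -> -125 0
over -> -125 0 -125
dup  -> -125 0 -125 -125
-    -> -125 0 0
+    -> -125 0
*    -> 0
dup  -> 0 0
rot  — needs 3 operands, stack has 2 → underflow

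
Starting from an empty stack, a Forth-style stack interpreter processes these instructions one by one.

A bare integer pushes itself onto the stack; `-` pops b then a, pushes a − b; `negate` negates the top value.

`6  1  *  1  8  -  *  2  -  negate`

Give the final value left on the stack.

44

6       6
1       6 1
*       6
1       6 1
8       6 1 8
-       6 -7
*       -42
2       -42 2
-       -44
negate  44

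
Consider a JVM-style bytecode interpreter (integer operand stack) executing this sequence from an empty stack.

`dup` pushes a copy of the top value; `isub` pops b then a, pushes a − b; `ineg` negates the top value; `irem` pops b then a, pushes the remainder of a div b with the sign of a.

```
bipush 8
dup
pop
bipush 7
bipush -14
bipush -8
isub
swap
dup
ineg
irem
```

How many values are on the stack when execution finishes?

3

bipush 8   : 8
dup        : 8 8
pop        : 8
bipush 7   : 8 7
bipush -14 : 8 7 -14
bipush -8  : 8 7 -14 -8
isub       : 8 7 -6
swap       : 8 -6 7
dup        : 8 -6 7 7
ineg       : 8 -6 7 -7
irem       : 8 -6 0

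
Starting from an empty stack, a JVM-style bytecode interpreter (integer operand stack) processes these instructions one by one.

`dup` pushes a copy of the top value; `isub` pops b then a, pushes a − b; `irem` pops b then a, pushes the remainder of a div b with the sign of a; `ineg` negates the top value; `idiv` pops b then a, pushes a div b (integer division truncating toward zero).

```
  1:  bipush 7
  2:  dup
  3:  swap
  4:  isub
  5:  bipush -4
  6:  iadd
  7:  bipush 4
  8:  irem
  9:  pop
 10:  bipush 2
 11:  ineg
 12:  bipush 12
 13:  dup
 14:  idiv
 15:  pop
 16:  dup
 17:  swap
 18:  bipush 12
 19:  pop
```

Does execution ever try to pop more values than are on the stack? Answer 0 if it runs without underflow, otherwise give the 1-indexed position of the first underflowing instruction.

0

bipush 7  → 7
dup       → 7 7
swap      → 7 7
isub      → 0
bipush -4 → 0 -4
iadd      → -4
bipush 4  → -4 4
irem      → 0
pop       → (empty)
bipush 2  → 2
ineg      → -2
bipush 12 → -2 12
dup       → -2 12 12
idiv      → -2 1
pop       → -2
dup       → -2 -2
swap      → -2 -2
bipush 12 → -2 -2 12
pop       → -2 -2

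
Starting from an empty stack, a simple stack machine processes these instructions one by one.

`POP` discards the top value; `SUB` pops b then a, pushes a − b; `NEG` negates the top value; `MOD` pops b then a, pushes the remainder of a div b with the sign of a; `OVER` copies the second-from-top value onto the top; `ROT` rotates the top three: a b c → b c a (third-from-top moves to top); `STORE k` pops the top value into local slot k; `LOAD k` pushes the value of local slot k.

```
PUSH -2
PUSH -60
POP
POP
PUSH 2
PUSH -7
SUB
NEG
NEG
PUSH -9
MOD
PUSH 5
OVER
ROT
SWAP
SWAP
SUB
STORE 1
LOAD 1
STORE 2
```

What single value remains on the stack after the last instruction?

5

PUSH -2  → [-2]
PUSH -60 → [-2, -60]
POP      → [-2]
POP      → []
PUSH 2   → [2]
PUSH -7  → [2, -7]
SUB      → [9]
NEG      → [-9]
NEG      → [9]
PUSH -9  → [9, -9]
MOD      → [0]
PUSH 5   → [0, 5]
OVER     → [0, 5, 0]
ROT      → [5, 0, 0]
SWAP     → [5, 0, 0]
SWAP     → [5, 0, 0]
SUB      → [5, 0]
STORE 1  → [5]
LOAD 1   → [5, 0]
STORE 2  → [5]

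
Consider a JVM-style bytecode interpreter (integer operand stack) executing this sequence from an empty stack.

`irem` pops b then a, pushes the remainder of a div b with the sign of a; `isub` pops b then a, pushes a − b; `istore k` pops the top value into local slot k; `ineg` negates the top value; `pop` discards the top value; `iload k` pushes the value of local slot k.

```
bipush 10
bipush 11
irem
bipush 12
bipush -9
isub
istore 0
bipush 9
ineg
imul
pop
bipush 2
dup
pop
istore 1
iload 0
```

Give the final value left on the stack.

bipush 10  [10]
bipush 11  [10, 11]
irem       [10]
bipush 12  [10, 12]
bipush -9  [10, 12, -9]
isub       [10, 21]
istore 0   [10]
bipush 9   [10, 9]
ineg       [10, -9]
imul       [-90]
pop        []
bipush 2   [2]
dup        [2, 2]
pop        [2]
istore 1   []
iload 0    [21]

21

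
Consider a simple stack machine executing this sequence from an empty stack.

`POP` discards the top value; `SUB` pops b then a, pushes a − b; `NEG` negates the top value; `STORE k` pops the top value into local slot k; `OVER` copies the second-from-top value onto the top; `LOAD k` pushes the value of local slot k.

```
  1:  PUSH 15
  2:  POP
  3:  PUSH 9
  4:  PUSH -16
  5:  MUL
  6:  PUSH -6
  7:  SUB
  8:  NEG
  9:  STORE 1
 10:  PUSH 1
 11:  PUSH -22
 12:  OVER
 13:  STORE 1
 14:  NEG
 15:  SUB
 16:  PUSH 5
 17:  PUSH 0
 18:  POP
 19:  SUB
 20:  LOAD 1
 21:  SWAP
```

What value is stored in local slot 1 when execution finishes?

PUSH 15  : [15]
POP      : []
PUSH 9   : [9]
PUSH -16 : [9, -16]
MUL      : [-144]
PUSH -6  : [-144, -6]
SUB      : [-138]
NEG      : [138]
STORE 1  : []
PUSH 1   : [1]
PUSH -22 : [1, -22]
OVER     : [1, -22, 1]
STORE 1  : [1, -22]
NEG      : [1, 22]
SUB      : [-21]
PUSH 5   : [-21, 5]
PUSH 0   : [-21, 5, 0]
POP      : [-21, 5]
SUB      : [-26]
LOAD 1   : [-26, 1]
SWAP     : [1, -26]

1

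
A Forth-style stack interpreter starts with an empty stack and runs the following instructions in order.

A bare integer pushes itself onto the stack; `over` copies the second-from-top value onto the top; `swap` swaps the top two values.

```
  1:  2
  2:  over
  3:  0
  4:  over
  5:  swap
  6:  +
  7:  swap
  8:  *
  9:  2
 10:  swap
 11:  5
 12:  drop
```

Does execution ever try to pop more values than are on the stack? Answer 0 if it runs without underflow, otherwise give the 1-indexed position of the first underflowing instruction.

2 : [2]
over  — needs 2 operands, stack has 1 → underflow

2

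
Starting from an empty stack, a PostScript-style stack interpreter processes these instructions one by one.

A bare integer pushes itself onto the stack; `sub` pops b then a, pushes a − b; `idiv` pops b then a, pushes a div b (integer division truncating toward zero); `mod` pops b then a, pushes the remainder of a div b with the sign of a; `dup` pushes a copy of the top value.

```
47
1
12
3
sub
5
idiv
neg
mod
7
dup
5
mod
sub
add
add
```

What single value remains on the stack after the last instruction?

47   -> 47
1    -> 47 1
12   -> 47 1 12
3    -> 47 1 12 3
sub  -> 47 1 9
5    -> 47 1 9 5
idiv -> 47 1 1
neg  -> 47 1 -1
mod  -> 47 0
7    -> 47 0 7
dup  -> 47 0 7 7
5    -> 47 0 7 7 5
mod  -> 47 0 7 2
sub  -> 47 0 5
add  -> 47 5
add  -> 52

52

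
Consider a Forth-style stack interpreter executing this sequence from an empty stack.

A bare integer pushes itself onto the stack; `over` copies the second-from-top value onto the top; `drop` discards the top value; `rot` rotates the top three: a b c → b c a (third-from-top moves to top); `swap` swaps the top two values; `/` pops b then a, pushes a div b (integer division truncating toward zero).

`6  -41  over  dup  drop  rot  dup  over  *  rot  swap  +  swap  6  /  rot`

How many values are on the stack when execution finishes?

6     6
-41   6 -41
over  6 -41 6
dup   6 -41 6 6
drop  6 -41 6
rot   -41 6 6
dup   -41 6 6 6
over  -41 6 6 6 6
*     -41 6 6 36
rot   -41 6 36 6
swap  -41 6 6 36
+     -41 6 42
swap  -41 42 6
6     -41 42 6 6
/     -41 42 1
rot   42 1 -41

3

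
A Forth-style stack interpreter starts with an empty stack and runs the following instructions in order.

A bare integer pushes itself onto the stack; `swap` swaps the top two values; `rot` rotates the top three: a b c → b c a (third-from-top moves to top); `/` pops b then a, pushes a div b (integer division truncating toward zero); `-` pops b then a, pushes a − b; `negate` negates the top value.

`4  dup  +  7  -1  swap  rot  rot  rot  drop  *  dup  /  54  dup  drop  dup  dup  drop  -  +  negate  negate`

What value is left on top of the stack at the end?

1

4      : 4
dup    : 4 4
+      : 8
7      : 8 7
-1     : 8 7 -1
swap   : 8 -1 7
rot    : -1 7 8
rot    : 7 8 -1
rot    : 8 -1 7
drop   : 8 -1
*      : -8
dup    : -8 -8
/      : 1
54     : 1 54
dup    : 1 54 54
drop   : 1 54
dup    : 1 54 54
dup    : 1 54 54 54
drop   : 1 54 54
-      : 1 0
+      : 1
negate : -1
negate : 1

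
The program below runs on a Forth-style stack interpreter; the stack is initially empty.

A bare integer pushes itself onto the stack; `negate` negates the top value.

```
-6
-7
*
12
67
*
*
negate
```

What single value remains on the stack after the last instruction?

-33768

-6     → [-6]
-7     → [-6, -7]
*      → [42]
12     → [42, 12]
67     → [42, 12, 67]
*      → [42, 804]
*      → [33768]
negate → [-33768]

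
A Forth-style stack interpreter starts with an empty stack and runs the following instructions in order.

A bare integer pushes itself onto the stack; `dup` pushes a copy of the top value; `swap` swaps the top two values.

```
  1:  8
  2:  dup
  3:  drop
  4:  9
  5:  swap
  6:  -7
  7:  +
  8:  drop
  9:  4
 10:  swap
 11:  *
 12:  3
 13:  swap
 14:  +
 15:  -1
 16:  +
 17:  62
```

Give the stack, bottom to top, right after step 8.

[9]

8     [8]
dup   [8, 8]
drop  [8]
9     [8, 9]
swap  [9, 8]
-7    [9, 8, -7]
+     [9, 1]
drop  [9]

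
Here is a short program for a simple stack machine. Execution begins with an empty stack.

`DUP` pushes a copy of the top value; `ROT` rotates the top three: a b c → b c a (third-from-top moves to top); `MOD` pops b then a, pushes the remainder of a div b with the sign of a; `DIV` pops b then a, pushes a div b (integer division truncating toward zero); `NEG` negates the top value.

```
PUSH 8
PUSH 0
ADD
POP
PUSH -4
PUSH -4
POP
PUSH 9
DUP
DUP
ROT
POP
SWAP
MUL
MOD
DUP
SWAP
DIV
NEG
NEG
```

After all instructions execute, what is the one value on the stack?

PUSH 8  : 8
PUSH 0  : 8 0
ADD     : 8
POP     : (empty)
PUSH -4 : -4
PUSH -4 : -4 -4
POP     : -4
PUSH 9  : -4 9
DUP     : -4 9 9
DUP     : -4 9 9 9
ROT     : -4 9 9 9
POP     : -4 9 9
SWAP    : -4 9 9
MUL     : -4 81
MOD     : -4
DUP     : -4 -4
SWAP    : -4 -4
DIV     : 1
NEG     : -1
NEG     : 1

1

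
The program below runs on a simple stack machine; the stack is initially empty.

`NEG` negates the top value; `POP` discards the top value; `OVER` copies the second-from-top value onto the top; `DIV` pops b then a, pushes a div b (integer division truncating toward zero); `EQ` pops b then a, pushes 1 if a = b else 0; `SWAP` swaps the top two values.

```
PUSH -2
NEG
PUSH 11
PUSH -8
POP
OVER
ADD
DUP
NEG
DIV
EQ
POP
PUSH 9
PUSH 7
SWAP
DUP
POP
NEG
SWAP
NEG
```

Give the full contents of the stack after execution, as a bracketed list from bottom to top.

PUSH -2 → -2
NEG     → 2
PUSH 11 → 2 11
PUSH -8 → 2 11 -8
POP     → 2 11
OVER    → 2 11 2
ADD     → 2 13
DUP     → 2 13 13
NEG     → 2 13 -13
DIV     → 2 -1
EQ      → 0
POP     → (empty)
PUSH 9  → 9
PUSH 7  → 9 7
SWAP    → 7 9
DUP     → 7 9 9
POP     → 7 9
NEG     → 7 -9
SWAP    → -9 7
NEG     → -9 -7

[-9, -7]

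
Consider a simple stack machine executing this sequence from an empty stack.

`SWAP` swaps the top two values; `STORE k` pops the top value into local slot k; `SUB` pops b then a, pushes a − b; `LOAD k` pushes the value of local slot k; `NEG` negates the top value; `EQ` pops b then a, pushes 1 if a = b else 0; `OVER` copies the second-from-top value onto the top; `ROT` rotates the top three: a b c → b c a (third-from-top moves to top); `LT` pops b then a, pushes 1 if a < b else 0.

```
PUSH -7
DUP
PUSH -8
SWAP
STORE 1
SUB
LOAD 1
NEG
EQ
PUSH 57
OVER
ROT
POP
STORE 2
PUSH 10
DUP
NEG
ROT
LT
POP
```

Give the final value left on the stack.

PUSH -7 → [-7]
DUP     → [-7, -7]
PUSH -8 → [-7, -7, -8]
SWAP    → [-7, -8, -7]
STORE 1 → [-7, -8]
SUB     → [1]
LOAD 1  → [1, -7]
NEG     → [1, 7]
EQ      → [0]
PUSH 57 → [0, 57]
OVER    → [0, 57, 0]
ROT     → [57, 0, 0]
POP     → [57, 0]
STORE 2 → [57]
PUSH 10 → [57, 10]
DUP     → [57, 10, 10]
NEG     → [57, 10, -10]
ROT     → [10, -10, 57]
LT      → [10, 1]
POP     → [10]

10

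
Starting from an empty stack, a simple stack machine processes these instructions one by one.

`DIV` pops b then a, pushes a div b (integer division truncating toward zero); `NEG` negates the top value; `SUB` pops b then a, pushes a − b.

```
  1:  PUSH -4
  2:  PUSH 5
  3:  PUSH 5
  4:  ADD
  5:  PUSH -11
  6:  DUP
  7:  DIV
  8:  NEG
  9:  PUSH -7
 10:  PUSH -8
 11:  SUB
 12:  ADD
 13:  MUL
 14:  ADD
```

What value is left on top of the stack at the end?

-4

PUSH -4  -> [-4]
PUSH 5   -> [-4, 5]
PUSH 5   -> [-4, 5, 5]
ADD      -> [-4, 10]
PUSH -11 -> [-4, 10, -11]
DUP      -> [-4, 10, -11, -11]
DIV      -> [-4, 10, 1]
NEG      -> [-4, 10, -1]
PUSH -7  -> [-4, 10, -1, -7]
PUSH -8  -> [-4, 10, -1, -7, -8]
SUB      -> [-4, 10, -1, 1]
ADD      -> [-4, 10, 0]
MUL      -> [-4, 0]
ADD      -> [-4]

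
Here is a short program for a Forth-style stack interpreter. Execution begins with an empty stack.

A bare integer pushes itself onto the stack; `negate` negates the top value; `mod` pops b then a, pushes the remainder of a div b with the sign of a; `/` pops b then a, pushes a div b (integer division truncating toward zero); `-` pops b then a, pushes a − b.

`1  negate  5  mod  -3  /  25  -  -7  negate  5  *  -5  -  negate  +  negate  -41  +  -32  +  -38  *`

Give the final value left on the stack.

304

1       1
negate  -1
5       -1 5
mod     -1
-3      -1 -3
/       0
25      0 25
-       -25
-7      -25 -7
negate  -25 7
5       -25 7 5
*       -25 35
-5      -25 35 -5
-       -25 40
negate  -25 -40
+       -65
negate  65
-41     65 -41
+       24
-32     24 -32
+       -8
-38     -8 -38
*       304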